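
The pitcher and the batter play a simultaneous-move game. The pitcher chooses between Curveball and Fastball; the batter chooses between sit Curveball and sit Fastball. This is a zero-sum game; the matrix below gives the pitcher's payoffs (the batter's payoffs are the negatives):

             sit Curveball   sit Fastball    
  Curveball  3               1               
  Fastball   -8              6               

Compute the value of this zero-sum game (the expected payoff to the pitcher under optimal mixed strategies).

v = 13/8

For the pitcher to be willing to mix, the pitcher must be indifferent between Curveball and Fastball, which pins down the batter's mix.
  the pitcher's payoff to Curveball: q·3 + (1−q)·1 = 2q + 1
  the pitcher's payoff to Fastball: q·(-8) + (1−q)·6 = -14q + 6
  2q + 1 = -14q + 6  ⇒  16q = 5  ⇒  q = 5/16.
The value is the pitcher's expected payoff against this mix (using Curveball): (5/16)·3 + (11/16)·1 = 13/8.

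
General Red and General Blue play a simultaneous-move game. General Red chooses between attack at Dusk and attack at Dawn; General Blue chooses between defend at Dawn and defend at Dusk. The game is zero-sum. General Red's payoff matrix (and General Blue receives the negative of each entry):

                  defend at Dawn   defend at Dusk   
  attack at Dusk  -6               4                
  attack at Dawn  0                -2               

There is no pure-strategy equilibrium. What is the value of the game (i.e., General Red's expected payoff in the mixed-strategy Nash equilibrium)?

General Blue's mix must leave General Red indifferent between attack at Dusk and attack at Dawn.
  General Red's payoff to attack at Dusk: q·(-6) + (1−q)·4 = -10q + 4
  General Red's payoff to attack at Dawn: q·0 + (1−q)·(-2) = 2q - 2
  -10q + 4 = 2q - 2  ⇒  -12q = -6  ⇒  q = 1/2.
The value is General Red's expected payoff against this mix (using attack at Dusk): (1/2)·(-6) + (1/2)·4 = -1.

v = -1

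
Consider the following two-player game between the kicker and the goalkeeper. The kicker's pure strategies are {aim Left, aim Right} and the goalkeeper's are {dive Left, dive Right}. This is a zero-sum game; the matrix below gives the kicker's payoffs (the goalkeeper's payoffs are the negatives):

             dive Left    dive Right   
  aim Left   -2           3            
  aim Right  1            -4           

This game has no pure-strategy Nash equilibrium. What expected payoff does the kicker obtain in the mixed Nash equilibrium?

-1/2

In a mixed equilibrium the kicker is indifferent between aim Left and aim Right; this condition fixes q.
  the kicker's payoff to aim Left: q·(-2) + (1−q)·3 = -5q + 3
  the kicker's payoff to aim Right: q·1 + (1−q)·(-4) = 5q - 4
  -5q + 3 = 5q - 4  ⇒  -10q = -7  ⇒  q = 7/10.
At equilibrium the kicker is indifferent across rows, so the kicker's payoff equals the payoff from aim Left: (7/10)·(-2) + (3/10)·3 = -1/2.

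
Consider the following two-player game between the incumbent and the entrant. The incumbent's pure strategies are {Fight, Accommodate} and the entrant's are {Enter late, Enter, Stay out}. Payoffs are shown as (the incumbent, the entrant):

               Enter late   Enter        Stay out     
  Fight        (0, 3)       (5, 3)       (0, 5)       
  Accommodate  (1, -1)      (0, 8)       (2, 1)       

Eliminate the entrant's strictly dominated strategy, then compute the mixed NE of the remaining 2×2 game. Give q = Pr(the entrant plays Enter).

q = 2/7

The entrant's strategy Enter late is strictly dominated by Stay out: 5 > 3 and 1 > -1. Eliminate Enter late.
For the incumbent to be willing to mix, the incumbent must be indifferent between Fight and Accommodate, which pins down the entrant's mix.
  the incumbent's payoff to Fight: q·5 + (1−q)·0 = 5q
  the incumbent's payoff to Accommodate: q·0 + (1−q)·2 = -2q + 2
  5q = -2q + 2  ⇒  7q = 2  ⇒  q = 2/7.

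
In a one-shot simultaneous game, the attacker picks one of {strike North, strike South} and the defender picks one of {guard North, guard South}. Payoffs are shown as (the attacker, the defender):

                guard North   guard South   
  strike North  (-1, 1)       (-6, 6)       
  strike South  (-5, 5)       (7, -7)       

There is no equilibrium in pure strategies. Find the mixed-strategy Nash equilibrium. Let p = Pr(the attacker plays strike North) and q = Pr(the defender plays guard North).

p = 12/17, q = 13/17

The defender's indifference between guard North and guard South determines the attacker's mixing probability p:
  the defender's expected payoff from guard North: p·1 + (1−p)·5 = -4p + 5
  the defender's expected payoff from guard South: p·6 + (1−p)·(-7) = 13p - 7
  -4p + 5 = 13p - 7  ⇒  -17p = -12  ⇒  p = 12/17.
The defender's mix must leave the attacker indifferent between strike North and strike South.
  the attacker's expected payoff from strike North: q·(-1) + (1−q)·(-6) = 5q - 6
  the attacker's expected payoff from strike South: q·(-5) + (1−q)·7 = -12q + 7
  5q - 6 = -12q + 7  ⇒  17q = 13  ⇒  q = 13/17.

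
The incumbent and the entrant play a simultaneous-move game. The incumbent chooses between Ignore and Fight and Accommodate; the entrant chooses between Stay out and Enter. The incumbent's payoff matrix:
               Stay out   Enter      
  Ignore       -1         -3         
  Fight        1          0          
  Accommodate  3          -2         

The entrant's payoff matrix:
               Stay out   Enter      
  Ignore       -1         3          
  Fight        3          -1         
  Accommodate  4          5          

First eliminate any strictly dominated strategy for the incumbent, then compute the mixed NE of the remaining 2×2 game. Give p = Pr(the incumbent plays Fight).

p = 1/5

The incumbent's strategy Ignore is strictly dominated by Fight: 1 > -1 and 0 > -3. Eliminate Ignore.
For the entrant to be willing to mix, the entrant must be indifferent between Stay out and Enter, which pins down the incumbent's mix.
  the entrant's payoff to Stay out: p·3 + (1−p)·4 = -p + 4
  the entrant's payoff to Enter: p·(-1) + (1−p)·5 = -6p + 5
  -p + 4 = -6p + 5  ⇒  5p = 1  ⇒  p = 1/5.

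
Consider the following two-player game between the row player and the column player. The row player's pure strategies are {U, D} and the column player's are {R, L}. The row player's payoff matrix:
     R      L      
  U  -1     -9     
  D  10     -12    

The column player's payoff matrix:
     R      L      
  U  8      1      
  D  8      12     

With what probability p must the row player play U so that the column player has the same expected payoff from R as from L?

For the column player to be willing to mix, the column player must be indifferent between R and L, which pins down the row player's mix.
  the column player's payoff to R: p·8 + (1−p)·8 = 8
  the column player's payoff to L: p·1 + (1−p)·12 = -11p + 12
  8 = -11p + 12  ⇒  11p = 4  ⇒  p = 4/11.

p = 4/11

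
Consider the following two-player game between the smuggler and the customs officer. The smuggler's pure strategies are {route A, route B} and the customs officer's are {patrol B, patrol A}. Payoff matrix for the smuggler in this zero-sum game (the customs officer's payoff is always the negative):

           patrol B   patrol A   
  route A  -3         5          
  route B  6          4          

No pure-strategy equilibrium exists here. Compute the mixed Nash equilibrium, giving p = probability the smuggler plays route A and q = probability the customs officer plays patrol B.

In a mixed equilibrium the customs officer is indifferent between patrol B and patrol A; this condition fixes p.
  the customs officer's expected payoff from patrol B: p·3 + (1−p)·(-6) = 9p - 6
  the customs officer's expected payoff from patrol A: p·(-5) + (1−p)·(-4) = -p - 4
  9p - 6 = -p - 4  ⇒  10p = 2  ⇒  p = 1/5.
In a mixed equilibrium the smuggler is indifferent between route A and route B; this condition fixes q.
  the smuggler's expected payoff from route A: q·(-3) + (1−q)·5 = -8q + 5
  the smuggler's expected payoff from route B: q·6 + (1−q)·4 = 2q + 4
  -8q + 5 = 2q + 4  ⇒  -10q = -1  ⇒  q = 1/10.

p = 1/5, q = 1/10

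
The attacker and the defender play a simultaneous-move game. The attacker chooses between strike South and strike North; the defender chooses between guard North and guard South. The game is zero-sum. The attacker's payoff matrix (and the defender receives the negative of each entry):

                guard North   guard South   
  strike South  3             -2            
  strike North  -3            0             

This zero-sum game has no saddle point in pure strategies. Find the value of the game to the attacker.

For the attacker to be willing to mix, the attacker must be indifferent between strike South and strike North, which pins down the defender's mix.
  the attacker's payoff from strike South: q·3 + (1−q)·(-2) = 5q - 2
  the attacker's payoff from strike North: q·(-3) + (1−q)·0 = -3q
  5q - 2 = -3q  ⇒  8q = 2  ⇒  q = 1/4.
The value is the attacker's expected payoff against this mix (using strike South): (1/4)·3 + (3/4)·(-2) = -3/4.

v = -3/4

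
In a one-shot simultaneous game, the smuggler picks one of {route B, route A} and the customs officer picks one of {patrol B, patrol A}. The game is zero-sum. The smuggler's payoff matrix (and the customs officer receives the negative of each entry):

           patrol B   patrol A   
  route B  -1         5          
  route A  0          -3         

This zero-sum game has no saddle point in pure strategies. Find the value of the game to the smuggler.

v = -1/3

The customs officer's mix must leave the smuggler indifferent between route B and route A.
  the smuggler's payoff to route B: q·(-1) + (1−q)·5 = -6q + 5
  the smuggler's payoff to route A: q·0 + (1−q)·(-3) = 3q - 3
  -6q + 5 = 3q - 3  ⇒  -9q = -8  ⇒  q = 8/9.
The value is the smuggler's expected payoff against this mix (using route B): (8/9)·(-1) + (1/9)·5 = -1/3.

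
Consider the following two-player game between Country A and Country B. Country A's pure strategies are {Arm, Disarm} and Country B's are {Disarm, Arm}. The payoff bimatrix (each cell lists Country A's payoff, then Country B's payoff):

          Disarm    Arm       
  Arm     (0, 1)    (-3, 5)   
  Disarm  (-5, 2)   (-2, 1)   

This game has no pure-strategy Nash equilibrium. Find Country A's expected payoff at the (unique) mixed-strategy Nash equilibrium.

-5/2

Country A's indifference between Arm and Disarm determines Country B's mixing probability q:
  Country A's payoff from Arm: q·0 + (1−q)·(-3) = 3q - 3
  Country A's payoff from Disarm: q·(-5) + (1−q)·(-2) = -3q - 2
  3q - 3 = -3q - 2  ⇒  6q = 1  ⇒  q = 1/6.
At equilibrium Country A is indifferent across rows, so Country A's payoff equals the payoff from Arm: (1/6)·0 + (5/6)·(-3) = -5/2.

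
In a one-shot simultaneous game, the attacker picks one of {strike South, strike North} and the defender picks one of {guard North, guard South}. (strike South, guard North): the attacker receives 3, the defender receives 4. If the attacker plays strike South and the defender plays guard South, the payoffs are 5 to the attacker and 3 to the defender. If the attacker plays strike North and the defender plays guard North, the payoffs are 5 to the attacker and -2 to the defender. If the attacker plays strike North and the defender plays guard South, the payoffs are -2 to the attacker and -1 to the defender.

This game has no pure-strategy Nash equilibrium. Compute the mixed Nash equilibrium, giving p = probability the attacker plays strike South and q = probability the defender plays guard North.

Set the defender's expected payoff from guard North equal to that from guard South:
  the defender's expected payoff from guard North: p·4 + (1−p)·(-2) = 6p - 2
  the defender's expected payoff from guard South: p·3 + (1−p)·(-1) = 4p - 1
  6p - 2 = 4p - 1  ⇒  2p = 1  ⇒  p = 1/2.
For the attacker to be willing to mix, the attacker must be indifferent between strike South and strike North, which pins down the defender's mix.
  the attacker's expected payoff from strike South: q·3 + (1−q)·5 = -2q + 5
  the attacker's expected payoff from strike North: q·5 + (1−q)·(-2) = 7q - 2
  -2q + 5 = 7q - 2  ⇒  -9q = -7  ⇒  q = 7/9.

p = 1/2, q = 7/9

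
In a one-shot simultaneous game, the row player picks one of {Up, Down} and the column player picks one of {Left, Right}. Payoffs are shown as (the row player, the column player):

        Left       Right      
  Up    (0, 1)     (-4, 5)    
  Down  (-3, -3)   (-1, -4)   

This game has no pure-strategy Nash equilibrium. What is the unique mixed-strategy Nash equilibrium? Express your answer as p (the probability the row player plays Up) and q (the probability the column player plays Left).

p = 1/5, q = 1/2

In a mixed equilibrium the column player is indifferent between Left and Right; this condition fixes p.
  the column player's expected payoff from Left: p·1 + (1−p)·(-3) = 4p - 3
  the column player's expected payoff from Right: p·5 + (1−p)·(-4) = 9p - 4
  4p - 3 = 9p - 4  ⇒  -5p = -1  ⇒  p = 1/5.
For the row player to be willing to mix, the row player must be indifferent between Up and Down, which pins down the column player's mix.
  the row player's expected payoff from Up: q·0 + (1−q)·(-4) = 4q - 4
  the row player's expected payoff from Down: q·(-3) + (1−q)·(-1) = -2q - 1
  4q - 4 = -2q - 1  ⇒  6q = 3  ⇒  q = 1/2.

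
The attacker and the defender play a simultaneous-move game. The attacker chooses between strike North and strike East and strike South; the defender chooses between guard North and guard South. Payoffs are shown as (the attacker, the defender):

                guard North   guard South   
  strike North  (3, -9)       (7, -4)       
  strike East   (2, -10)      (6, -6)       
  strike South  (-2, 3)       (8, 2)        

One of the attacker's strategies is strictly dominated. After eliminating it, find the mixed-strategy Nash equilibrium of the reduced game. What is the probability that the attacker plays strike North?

p = 1/6

The attacker's strategy strike East is strictly dominated by strike North: 3 > 2 and 7 > 6. Eliminate strike East.
For the defender to be willing to mix, the defender must be indifferent between guard North and guard South, which pins down the attacker's mix.
  the defender's payoff from guard North: p·(-9) + (1−p)·3 = -12p + 3
  the defender's payoff from guard South: p·(-4) + (1−p)·2 = -6p + 2
  -12p + 3 = -6p + 2  ⇒  -6p = -1  ⇒  p = 1/6.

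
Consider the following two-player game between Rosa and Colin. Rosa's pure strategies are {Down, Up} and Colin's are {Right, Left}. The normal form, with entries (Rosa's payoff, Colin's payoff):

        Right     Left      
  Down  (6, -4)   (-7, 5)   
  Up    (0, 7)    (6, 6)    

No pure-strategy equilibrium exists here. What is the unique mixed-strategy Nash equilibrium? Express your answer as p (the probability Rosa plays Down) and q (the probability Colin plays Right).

In a mixed equilibrium Colin is indifferent between Right and Left; this condition fixes p.
  Colin's expected payoff from Right: p·(-4) + (1−p)·7 = -11p + 7
  Colin's expected payoff from Left: p·5 + (1−p)·6 = -p + 6
  -11p + 7 = -p + 6  ⇒  -10p = -1  ⇒  p = 1/10.
Set Rosa's expected payoff from Down equal to that from Up:
  Rosa's payoff to Down: q·6 + (1−q)·(-7) = 13q - 7
  Rosa's payoff to Up: q·0 + (1−q)·6 = -6q + 6
  13q - 7 = -6q + 6  ⇒  19q = 13  ⇒  q = 13/19.

p = 1/10, q = 13/19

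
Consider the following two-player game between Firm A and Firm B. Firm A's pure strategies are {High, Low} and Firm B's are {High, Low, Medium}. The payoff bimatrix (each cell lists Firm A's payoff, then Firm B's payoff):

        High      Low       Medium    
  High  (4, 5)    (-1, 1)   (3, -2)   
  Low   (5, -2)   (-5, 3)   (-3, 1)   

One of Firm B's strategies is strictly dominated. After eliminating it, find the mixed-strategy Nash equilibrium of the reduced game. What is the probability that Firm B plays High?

q = 4/5

Firm B's strategy Medium is strictly dominated by Low: 1 > -2 and 3 > 1. Eliminate Medium.
For Firm A to be willing to mix, Firm A must be indifferent between High and Low, which pins down Firm B's mix.
  Firm A's expected payoff from High: q·4 + (1−q)·(-1) = 5q - 1
  Firm A's expected payoff from Low: q·5 + (1−q)·(-5) = 10q - 5
  5q - 1 = 10q - 5  ⇒  -5q = -4  ⇒  q = 4/5.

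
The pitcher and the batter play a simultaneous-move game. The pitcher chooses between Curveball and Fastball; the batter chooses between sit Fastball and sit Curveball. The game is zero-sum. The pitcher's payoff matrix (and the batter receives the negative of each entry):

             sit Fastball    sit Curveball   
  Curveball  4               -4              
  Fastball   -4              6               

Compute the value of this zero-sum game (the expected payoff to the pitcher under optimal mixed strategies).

For the pitcher to be willing to mix, the pitcher must be indifferent between Curveball and Fastball, which pins down the batter's mix.
  the pitcher's payoff from Curveball: q·4 + (1−q)·(-4) = 8q - 4
  the pitcher's payoff from Fastball: q·(-4) + (1−q)·6 = -10q + 6
  8q - 4 = -10q + 6  ⇒  18q = 10  ⇒  q = 5/9.
The value is the pitcher's expected payoff against this mix (using Curveball): (5/9)·4 + (4/9)·(-4) = 4/9.

v = 4/9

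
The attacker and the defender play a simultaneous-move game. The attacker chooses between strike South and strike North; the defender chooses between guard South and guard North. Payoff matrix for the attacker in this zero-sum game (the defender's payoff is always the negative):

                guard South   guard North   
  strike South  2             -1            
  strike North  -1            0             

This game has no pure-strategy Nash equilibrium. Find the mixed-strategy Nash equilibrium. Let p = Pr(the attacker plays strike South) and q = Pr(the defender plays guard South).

The defender's indifference between guard South and guard North determines the attacker's mixing probability p:
  the defender's payoff from guard South: p·(-2) + (1−p)·1 = -3p + 1
  the defender's payoff from guard North: p·1 + (1−p)·0 = p
  -3p + 1 = p  ⇒  -4p = -1  ⇒  p = 1/4.
The defender's mix must leave the attacker indifferent between strike South and strike North.
  the attacker's payoff to strike South: q·2 + (1−q)·(-1) = 3q - 1
  the attacker's payoff to strike North: q·(-1) + (1−q)·0 = -q
  3q - 1 = -q  ⇒  4q = 1  ⇒  q = 1/4.

p = 1/4, q = 1/4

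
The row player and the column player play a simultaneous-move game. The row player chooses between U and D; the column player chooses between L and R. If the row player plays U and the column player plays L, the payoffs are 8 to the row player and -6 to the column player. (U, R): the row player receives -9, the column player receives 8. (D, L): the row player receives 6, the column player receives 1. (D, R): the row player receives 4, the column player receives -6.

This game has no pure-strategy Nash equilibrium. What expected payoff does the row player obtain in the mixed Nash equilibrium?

Set the row player's expected payoff from U equal to that from D:
  the row player's payoff from U: q·8 + (1−q)·(-9) = 17q - 9
  the row player's payoff from D: q·6 + (1−q)·4 = 2q + 4
  17q - 9 = 2q + 4  ⇒  15q = 13  ⇒  q = 13/15.
At equilibrium the row player is indifferent across rows, so the row player's payoff equals the payoff from U: (13/15)·8 + (2/15)·(-9) = 86/15.

86/15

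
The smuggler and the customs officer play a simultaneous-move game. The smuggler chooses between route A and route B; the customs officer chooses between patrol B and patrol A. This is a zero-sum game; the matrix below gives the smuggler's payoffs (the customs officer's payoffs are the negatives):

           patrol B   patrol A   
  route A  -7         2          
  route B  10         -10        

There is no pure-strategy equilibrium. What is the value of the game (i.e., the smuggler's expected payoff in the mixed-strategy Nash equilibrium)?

Set the smuggler's expected payoff from route A equal to that from route B:
  the smuggler's payoff to route A: q·(-7) + (1−q)·2 = -9q + 2
  the smuggler's payoff to route B: q·10 + (1−q)·(-10) = 20q - 10
  -9q + 2 = 20q - 10  ⇒  -29q = -12  ⇒  q = 12/29.
The value is the smuggler's expected payoff against this mix (using route A): (12/29)·(-7) + (17/29)·2 = -50/29.

v = -50/29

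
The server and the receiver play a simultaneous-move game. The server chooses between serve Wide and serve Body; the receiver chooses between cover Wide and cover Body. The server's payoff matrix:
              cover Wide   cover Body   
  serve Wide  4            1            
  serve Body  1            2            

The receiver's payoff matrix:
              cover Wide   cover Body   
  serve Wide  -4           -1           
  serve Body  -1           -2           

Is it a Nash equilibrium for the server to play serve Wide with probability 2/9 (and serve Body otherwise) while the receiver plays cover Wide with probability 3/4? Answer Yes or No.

No

Given the server's mix p = 2/9, the receiver's payoff from cover Wide is -5/3 but from cover Body is -16/9. The receiver strictly prefers cover Wide, so the receiver would not mix.
So the proposed profile is not a Nash equilibrium.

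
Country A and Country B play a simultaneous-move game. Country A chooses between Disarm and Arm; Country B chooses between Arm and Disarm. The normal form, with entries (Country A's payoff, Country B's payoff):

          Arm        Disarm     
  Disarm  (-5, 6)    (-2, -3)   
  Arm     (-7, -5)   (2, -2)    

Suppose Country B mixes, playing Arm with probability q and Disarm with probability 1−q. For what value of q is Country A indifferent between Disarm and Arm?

Country B's mix must leave Country A indifferent between Disarm and Arm.
  Country A's payoff to Disarm: q·(-5) + (1−q)·(-2) = -3q - 2
  Country A's payoff to Arm: q·(-7) + (1−q)·2 = -9q + 2
  -3q - 2 = -9q + 2  ⇒  6q = 4  ⇒  q = 2/3.

q = 2/3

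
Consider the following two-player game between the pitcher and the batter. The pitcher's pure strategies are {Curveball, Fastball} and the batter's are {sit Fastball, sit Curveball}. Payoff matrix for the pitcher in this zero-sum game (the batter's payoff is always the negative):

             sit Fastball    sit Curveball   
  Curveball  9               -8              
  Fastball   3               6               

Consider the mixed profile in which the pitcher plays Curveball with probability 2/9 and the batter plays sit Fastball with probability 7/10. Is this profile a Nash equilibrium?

No

Given the pitcher's mix p = 2/9, the batter's payoff from sit Fastball is -13/3 but from sit Curveball is -26/9. The batter strictly prefers sit Curveball, so the batter would not mix.
So the proposed profile is not a Nash equilibrium.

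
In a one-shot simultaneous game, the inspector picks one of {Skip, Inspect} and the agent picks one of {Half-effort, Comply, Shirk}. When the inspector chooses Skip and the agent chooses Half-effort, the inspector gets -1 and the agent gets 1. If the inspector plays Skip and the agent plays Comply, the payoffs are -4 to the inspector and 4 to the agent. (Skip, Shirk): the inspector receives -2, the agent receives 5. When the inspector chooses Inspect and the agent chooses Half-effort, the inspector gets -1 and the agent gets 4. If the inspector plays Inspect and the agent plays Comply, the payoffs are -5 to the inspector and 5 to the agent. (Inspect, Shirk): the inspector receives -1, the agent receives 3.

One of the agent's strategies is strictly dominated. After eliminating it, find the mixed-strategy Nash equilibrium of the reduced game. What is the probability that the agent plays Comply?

q = 1/2

The agent's strategy Half-effort is strictly dominated by Comply: 4 > 1 and 5 > 4. Eliminate Half-effort.
In a mixed equilibrium the inspector is indifferent between Skip and Inspect; this condition fixes q.
  the inspector's payoff to Skip: q·(-4) + (1−q)·(-2) = -2q - 2
  the inspector's payoff to Inspect: q·(-5) + (1−q)·(-1) = -4q - 1
  -2q - 2 = -4q - 1  ⇒  2q = 1  ⇒  q = 1/2.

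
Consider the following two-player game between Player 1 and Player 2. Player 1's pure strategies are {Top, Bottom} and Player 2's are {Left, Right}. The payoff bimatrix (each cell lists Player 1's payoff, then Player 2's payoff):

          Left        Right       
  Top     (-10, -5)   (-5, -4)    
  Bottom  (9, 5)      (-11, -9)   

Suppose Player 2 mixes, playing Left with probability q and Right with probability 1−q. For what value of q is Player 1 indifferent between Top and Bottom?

q = 6/25

For Player 1 to be willing to mix, Player 1 must be indifferent between Top and Bottom, which pins down Player 2's mix.
  Player 1's payoff from Top: q·(-10) + (1−q)·(-5) = -5q - 5
  Player 1's payoff from Bottom: q·9 + (1−q)·(-11) = 20q - 11
  -5q - 5 = 20q - 11  ⇒  -25q = -6  ⇒  q = 6/25.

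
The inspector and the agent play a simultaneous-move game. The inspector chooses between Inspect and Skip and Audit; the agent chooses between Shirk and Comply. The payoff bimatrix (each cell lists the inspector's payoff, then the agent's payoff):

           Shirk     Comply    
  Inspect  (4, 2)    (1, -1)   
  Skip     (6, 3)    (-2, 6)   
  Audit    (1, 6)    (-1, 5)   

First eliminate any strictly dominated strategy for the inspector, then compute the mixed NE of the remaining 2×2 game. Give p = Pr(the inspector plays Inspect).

p = 1/2

The inspector's strategy Audit is strictly dominated by Inspect: 4 > 1 and 1 > -1. Eliminate Audit.
The inspector's mix must leave the agent indifferent between Shirk and Comply.
  the agent's payoff from Shirk: p·2 + (1−p)·3 = -p + 3
  the agent's payoff from Comply: p·(-1) + (1−p)·6 = -7p + 6
  -p + 3 = -7p + 6  ⇒  6p = 3  ⇒  p = 1/2.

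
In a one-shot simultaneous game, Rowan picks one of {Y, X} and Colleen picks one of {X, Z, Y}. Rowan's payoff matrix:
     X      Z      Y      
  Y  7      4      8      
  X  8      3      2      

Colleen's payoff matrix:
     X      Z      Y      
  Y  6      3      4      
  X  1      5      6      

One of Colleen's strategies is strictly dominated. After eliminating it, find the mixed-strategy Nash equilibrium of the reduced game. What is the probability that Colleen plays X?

q = 6/7

Colleen's strategy Z is strictly dominated by Y: 4 > 3 and 6 > 5. Eliminate Z.
Rowan's indifference between Y and X determines Colleen's mixing probability q:
  Rowan's expected payoff from Y: q·7 + (1−q)·8 = -q + 8
  Rowan's expected payoff from X: q·8 + (1−q)·2 = 6q + 2
  -q + 8 = 6q + 2  ⇒  -7q = -6  ⇒  q = 6/7.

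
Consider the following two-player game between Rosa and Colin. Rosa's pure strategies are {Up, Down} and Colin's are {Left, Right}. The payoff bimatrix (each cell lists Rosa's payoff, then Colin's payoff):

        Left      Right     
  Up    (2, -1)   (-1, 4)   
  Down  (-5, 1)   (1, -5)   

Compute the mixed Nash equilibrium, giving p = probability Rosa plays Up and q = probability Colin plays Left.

Set Colin's expected payoff from Left equal to that from Right:
  Colin's payoff to Left: p·(-1) + (1−p)·1 = -2p + 1
  Colin's payoff to Right: p·4 + (1−p)·(-5) = 9p - 5
  -2p + 1 = 9p - 5  ⇒  -11p = -6  ⇒  p = 6/11.
Rosa's indifference between Up and Down determines Colin's mixing probability q:
  Rosa's expected payoff from Up: q·2 + (1−q)·(-1) = 3q - 1
  Rosa's expected payoff from Down: q·(-5) + (1−q)·1 = -6q + 1
  3q - 1 = -6q + 1  ⇒  9q = 2  ⇒  q = 2/9.

p = 6/11, q = 2/9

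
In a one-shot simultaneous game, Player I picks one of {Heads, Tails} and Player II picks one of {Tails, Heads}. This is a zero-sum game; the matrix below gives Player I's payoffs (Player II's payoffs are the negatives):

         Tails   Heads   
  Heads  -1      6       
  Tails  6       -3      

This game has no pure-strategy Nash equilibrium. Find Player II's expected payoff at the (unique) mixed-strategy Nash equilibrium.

Set Player II's expected payoff from Tails equal to that from Heads:
  Player II's payoff to Tails: p·1 + (1−p)·(-6) = 7p - 6
  Player II's payoff to Heads: p·(-6) + (1−p)·3 = -9p + 3
  7p - 6 = -9p + 3  ⇒  16p = 9  ⇒  p = 9/16.
At equilibrium Player II is indifferent across columns, so Player II's payoff equals the payoff from Tails: (9/16)·1 + (7/16)·(-6) = -33/16.

-33/16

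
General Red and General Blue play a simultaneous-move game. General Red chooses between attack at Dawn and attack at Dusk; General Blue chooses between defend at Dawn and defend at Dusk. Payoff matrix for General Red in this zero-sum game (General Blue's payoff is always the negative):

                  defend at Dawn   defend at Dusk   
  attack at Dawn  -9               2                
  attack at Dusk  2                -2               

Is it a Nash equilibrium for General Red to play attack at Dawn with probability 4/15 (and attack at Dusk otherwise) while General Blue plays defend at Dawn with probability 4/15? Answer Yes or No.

Check General Blue's indifference given General Red's mix p = 4/15:
  payoff from defend at Dawn = 14/15; payoff from defend at Dusk = 14/15 — equal.
Check General Red's indifference given General Blue's mix q = 4/15:
  payoff from attack at Dawn = -14/15; payoff from attack at Dusk = -14/15 — equal.
Both players are indifferent, so neither can profitably deviate.

Yes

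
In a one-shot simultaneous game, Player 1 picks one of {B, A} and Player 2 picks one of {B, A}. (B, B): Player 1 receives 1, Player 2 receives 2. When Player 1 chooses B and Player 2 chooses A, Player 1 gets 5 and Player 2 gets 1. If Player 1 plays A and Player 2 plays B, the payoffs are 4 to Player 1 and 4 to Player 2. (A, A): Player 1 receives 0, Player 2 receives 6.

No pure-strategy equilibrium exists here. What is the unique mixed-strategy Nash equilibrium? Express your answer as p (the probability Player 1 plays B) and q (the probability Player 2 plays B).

p = 2/3, q = 5/8

Player 1's mix must leave Player 2 indifferent between B and A.
  Player 2's payoff to B: p·2 + (1−p)·4 = -2p + 4
  Player 2's payoff to A: p·1 + (1−p)·6 = -5p + 6
  -2p + 4 = -5p + 6  ⇒  3p = 2  ⇒  p = 2/3.
In a mixed equilibrium Player 1 is indifferent between B and A; this condition fixes q.
  Player 1's payoff from B: q·1 + (1−q)·5 = -4q + 5
  Player 1's payoff from A: q·4 + (1−q)·0 = 4q
  -4q + 5 = 4q  ⇒  -8q = -5  ⇒  q = 5/8.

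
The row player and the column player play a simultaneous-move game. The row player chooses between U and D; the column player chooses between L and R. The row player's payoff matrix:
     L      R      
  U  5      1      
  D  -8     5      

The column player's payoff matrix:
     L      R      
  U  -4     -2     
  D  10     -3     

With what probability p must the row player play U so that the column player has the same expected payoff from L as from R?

Set the column player's expected payoff from L equal to that from R:
  the column player's expected payoff from L: p·(-4) + (1−p)·10 = -14p + 10
  the column player's expected payoff from R: p·(-2) + (1−p)·(-3) = p - 3
  -14p + 10 = p - 3  ⇒  -15p = -13  ⇒  p = 13/15.

p = 13/15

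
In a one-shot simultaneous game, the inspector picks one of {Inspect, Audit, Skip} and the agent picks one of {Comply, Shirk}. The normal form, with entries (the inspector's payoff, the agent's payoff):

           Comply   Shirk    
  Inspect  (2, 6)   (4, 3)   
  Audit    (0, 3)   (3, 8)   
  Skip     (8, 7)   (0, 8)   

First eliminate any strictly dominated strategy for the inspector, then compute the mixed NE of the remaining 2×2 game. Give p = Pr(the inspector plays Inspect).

p = 1/4

The inspector's strategy Audit is strictly dominated by Inspect: 2 > 0 and 4 > 3. Eliminate Audit.
For the agent to be willing to mix, the agent must be indifferent between Comply and Shirk, which pins down the inspector's mix.
  the agent's payoff to Comply: p·6 + (1−p)·7 = -p + 7
  the agent's payoff to Shirk: p·3 + (1−p)·8 = -5p + 8
  -p + 7 = -5p + 8  ⇒  4p = 1  ⇒  p = 1/4.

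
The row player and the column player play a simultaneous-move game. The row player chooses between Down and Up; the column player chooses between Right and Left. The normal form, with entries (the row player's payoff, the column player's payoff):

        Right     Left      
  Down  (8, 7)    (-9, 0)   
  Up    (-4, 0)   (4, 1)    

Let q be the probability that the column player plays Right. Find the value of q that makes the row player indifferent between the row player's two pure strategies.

The column player's mix must leave the row player indifferent between Down and Up.
  the row player's payoff to Down: q·8 + (1−q)·(-9) = 17q - 9
  the row player's payoff to Up: q·(-4) + (1−q)·4 = -8q + 4
  17q - 9 = -8q + 4  ⇒  25q = 13  ⇒  q = 13/25.

q = 13/25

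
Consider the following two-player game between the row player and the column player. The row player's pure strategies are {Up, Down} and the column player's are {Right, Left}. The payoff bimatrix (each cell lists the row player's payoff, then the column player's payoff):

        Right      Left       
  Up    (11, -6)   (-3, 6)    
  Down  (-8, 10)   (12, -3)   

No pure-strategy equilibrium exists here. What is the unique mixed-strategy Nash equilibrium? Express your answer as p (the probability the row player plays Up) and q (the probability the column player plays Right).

The row player's mix must leave the column player indifferent between Right and Left.
  the column player's payoff from Right: p·(-6) + (1−p)·10 = -16p + 10
  the column player's payoff from Left: p·6 + (1−p)·(-3) = 9p - 3
  -16p + 10 = 9p - 3  ⇒  -25p = -13  ⇒  p = 13/25.
Set the row player's expected payoff from Up equal to that from Down:
  the row player's payoff to Up: q·11 + (1−q)·(-3) = 14q - 3
  the row player's payoff to Down: q·(-8) + (1−q)·12 = -20q + 12
  14q - 3 = -20q + 12  ⇒  34q = 15  ⇒  q = 15/34.

p = 13/25, q = 15/34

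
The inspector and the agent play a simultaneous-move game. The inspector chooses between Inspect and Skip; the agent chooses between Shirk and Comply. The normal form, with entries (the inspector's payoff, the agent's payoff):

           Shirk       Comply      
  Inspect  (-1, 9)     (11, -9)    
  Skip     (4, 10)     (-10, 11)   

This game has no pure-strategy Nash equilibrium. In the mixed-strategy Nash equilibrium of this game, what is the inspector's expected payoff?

17/13

Set the inspector's expected payoff from Inspect equal to that from Skip:
  the inspector's payoff from Inspect: q·(-1) + (1−q)·11 = -12q + 11
  the inspector's payoff from Skip: q·4 + (1−q)·(-10) = 14q - 10
  -12q + 11 = 14q - 10  ⇒  -26q = -21  ⇒  q = 21/26.
At equilibrium the inspector is indifferent across rows, so the inspector's payoff equals the payoff from Inspect: (21/26)·(-1) + (5/26)·11 = 17/13.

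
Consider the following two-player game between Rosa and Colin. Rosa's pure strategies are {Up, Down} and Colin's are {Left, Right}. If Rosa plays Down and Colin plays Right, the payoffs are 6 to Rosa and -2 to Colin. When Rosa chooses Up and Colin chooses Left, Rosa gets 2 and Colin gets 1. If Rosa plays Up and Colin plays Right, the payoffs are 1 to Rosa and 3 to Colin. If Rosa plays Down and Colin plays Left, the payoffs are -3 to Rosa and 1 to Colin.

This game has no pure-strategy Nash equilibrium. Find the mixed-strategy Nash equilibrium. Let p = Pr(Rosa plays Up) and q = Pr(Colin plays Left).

Set Colin's expected payoff from Left equal to that from Right:
  Colin's payoff from Left: p·1 + (1−p)·1 = 1
  Colin's payoff from Right: p·3 + (1−p)·(-2) = 5p - 2
  1 = 5p - 2  ⇒  -5p = -3  ⇒  p = 3/5.
For Rosa to be willing to mix, Rosa must be indifferent between Up and Down, which pins down Colin's mix.
  Rosa's payoff to Up: q·2 + (1−q)·1 = q + 1
  Rosa's payoff to Down: q·(-3) + (1−q)·6 = -9q + 6
  q + 1 = -9q + 6  ⇒  10q = 5  ⇒  q = 1/2.

p = 3/5, q = 1/2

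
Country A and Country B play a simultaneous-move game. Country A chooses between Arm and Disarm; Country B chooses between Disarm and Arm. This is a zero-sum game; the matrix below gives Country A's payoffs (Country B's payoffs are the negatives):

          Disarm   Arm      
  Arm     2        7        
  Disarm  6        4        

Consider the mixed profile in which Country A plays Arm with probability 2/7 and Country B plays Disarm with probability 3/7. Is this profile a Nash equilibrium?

Check Country B's indifference given Country A's mix p = 2/7:
  payoff from Disarm = -34/7; payoff from Arm = -34/7 — equal.
Check Country A's indifference given Country B's mix q = 3/7:
  payoff from Arm = 34/7; payoff from Disarm = 34/7 — equal.
Both players are indifferent, so neither can profitably deviate.

Yes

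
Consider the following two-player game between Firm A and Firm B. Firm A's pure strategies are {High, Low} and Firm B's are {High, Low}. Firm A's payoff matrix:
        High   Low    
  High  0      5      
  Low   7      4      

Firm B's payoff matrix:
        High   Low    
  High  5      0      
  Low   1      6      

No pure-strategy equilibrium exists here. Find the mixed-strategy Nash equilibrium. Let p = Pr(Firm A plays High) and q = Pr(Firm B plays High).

Firm A's mix must leave Firm B indifferent between High and Low.
  Firm B's payoff to High: p·5 + (1−p)·1 = 4p + 1
  Firm B's payoff to Low: p·0 + (1−p)·6 = -6p + 6
  4p + 1 = -6p + 6  ⇒  10p = 5  ⇒  p = 1/2.
Firm A's indifference between High and Low determines Firm B's mixing probability q:
  Firm A's expected payoff from High: q·0 + (1−q)·5 = -5q + 5
  Firm A's expected payoff from Low: q·7 + (1−q)·4 = 3q + 4
  -5q + 5 = 3q + 4  ⇒  -8q = -1  ⇒  q = 1/8.

p = 1/2, q = 1/8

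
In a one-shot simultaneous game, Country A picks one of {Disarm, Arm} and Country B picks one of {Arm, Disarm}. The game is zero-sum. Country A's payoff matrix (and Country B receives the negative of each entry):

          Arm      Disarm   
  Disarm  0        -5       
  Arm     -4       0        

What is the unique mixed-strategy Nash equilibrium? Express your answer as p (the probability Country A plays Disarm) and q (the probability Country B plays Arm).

Country A's mix must leave Country B indifferent between Arm and Disarm.
  Country B's payoff from Arm: p·0 + (1−p)·4 = -4p + 4
  Country B's payoff from Disarm: p·5 + (1−p)·0 = 5p
  -4p + 4 = 5p  ⇒  -9p = -4  ⇒  p = 4/9.
For Country A to be willing to mix, Country A must be indifferent between Disarm and Arm, which pins down Country B's mix.
  Country A's payoff to Disarm: q·0 + (1−q)·(-5) = 5q - 5
  Country A's payoff to Arm: q·(-4) + (1−q)·0 = -4q
  5q - 5 = -4q  ⇒  9q = 5  ⇒  q = 5/9.

p = 4/9, q = 5/9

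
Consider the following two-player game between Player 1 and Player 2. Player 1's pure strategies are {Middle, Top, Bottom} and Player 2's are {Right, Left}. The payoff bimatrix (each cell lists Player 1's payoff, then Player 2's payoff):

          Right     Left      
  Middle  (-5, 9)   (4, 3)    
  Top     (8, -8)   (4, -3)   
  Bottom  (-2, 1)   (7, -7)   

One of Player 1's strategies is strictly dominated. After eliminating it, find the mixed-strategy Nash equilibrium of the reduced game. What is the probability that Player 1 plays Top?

Player 1's strategy Middle is strictly dominated by Bottom: -2 > -5 and 7 > 4. Eliminate Middle.
Set Player 2's expected payoff from Right equal to that from Left:
  Player 2's expected payoff from Right: p·(-8) + (1−p)·1 = -9p + 1
  Player 2's expected payoff from Left: p·(-3) + (1−p)·(-7) = 4p - 7
  -9p + 1 = 4p - 7  ⇒  -13p = -8  ⇒  p = 8/13.

p = 8/13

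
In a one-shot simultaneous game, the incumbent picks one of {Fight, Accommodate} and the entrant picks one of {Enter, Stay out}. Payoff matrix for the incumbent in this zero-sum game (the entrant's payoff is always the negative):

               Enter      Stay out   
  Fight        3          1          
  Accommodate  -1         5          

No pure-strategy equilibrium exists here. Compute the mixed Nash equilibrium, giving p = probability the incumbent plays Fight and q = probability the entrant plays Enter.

The entrant's indifference between Enter and Stay out determines the incumbent's mixing probability p:
  the entrant's expected payoff from Enter: p·(-3) + (1−p)·1 = -4p + 1
  the entrant's expected payoff from Stay out: p·(-1) + (1−p)·(-5) = 4p - 5
  -4p + 1 = 4p - 5  ⇒  -8p = -6  ⇒  p = 3/4.
Set the incumbent's expected payoff from Fight equal to that from Accommodate:
  the incumbent's payoff from Fight: q·3 + (1−q)·1 = 2q + 1
  the incumbent's payoff from Accommodate: q·(-1) + (1−q)·5 = -6q + 5
  2q + 1 = -6q + 5  ⇒  8q = 4  ⇒  q = 1/2.

p = 3/4, q = 1/2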